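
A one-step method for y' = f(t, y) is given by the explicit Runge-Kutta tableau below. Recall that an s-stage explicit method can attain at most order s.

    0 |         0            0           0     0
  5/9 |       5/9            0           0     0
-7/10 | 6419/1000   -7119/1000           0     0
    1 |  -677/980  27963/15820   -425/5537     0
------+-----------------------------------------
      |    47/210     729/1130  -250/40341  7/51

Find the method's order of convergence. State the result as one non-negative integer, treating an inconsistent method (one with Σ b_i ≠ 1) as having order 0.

4

b = (47/210, 729/1130, -250/40341, 7/51)
c = (0, 5/9, -7/10, 1)
Ac = (0, 0, -791/200, 29/28)
Σ b_i: 47/210·1 + 729/1130·1 + (-250/40341)·1 + 7/51·1 = 1 ✓
b·c: 729/1130·5/9 + (-250/40341)·(-7/10) + 7/51·1 = 1/2 ✓
b·c²: 729/1130·25/81 + (-250/40341)·49/100 + 7/51·1 = 1/3 ✓
b·Ac: (-250/40341)·(-791/200) + 7/51·29/28 = 1/6 ✓
b·c³: 729/1130·125/729 + (-250/40341)·(-343/1000) + 7/51·1 = 1/4 ✓
b·(c∘Ac): (-250/40341)·5537/2000 + 7/51·29/28 = 1/8 ✓
b·Ac²: (-250/40341)·(-791/360) + 7/51·32/63 = 1/12 ✓
b·A²c: 7/51·17/56 = 1/24 ✓; 4 stages ⇒ order 4.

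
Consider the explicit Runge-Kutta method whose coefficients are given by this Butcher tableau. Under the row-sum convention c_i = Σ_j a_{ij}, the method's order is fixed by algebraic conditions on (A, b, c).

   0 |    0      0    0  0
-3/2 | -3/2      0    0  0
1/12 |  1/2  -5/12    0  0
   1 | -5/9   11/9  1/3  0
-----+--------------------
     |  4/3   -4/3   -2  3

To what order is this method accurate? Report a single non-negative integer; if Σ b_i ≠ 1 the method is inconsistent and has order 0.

b = (4/3, -4/3, -2, 3)
c = (0, -3/2, 1/12, 1)
Ac = (0, 0, 5/8, -65/36)
Σ b_i: 4/3·1 + (-4/3)·1 + (-2)·1 + 3·1 = 1 ✓
b·c: (-4/3)·(-3/2) + (-2)·1/12 + 3·1 = 29/6 ≠ 1/2 ⇒ order 1.

1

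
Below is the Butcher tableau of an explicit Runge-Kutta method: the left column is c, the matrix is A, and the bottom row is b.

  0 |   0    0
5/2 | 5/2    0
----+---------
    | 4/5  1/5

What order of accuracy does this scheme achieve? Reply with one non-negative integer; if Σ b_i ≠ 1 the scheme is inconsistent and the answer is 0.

2

b = (4/5, 1/5)
c = (0, 5/2)
Σ b_i: 4/5·1 + 1/5·1 = 1 ✓
b·c: 1/5·5/2 = 1/2 ✓; 2 stages ⇒ order 2.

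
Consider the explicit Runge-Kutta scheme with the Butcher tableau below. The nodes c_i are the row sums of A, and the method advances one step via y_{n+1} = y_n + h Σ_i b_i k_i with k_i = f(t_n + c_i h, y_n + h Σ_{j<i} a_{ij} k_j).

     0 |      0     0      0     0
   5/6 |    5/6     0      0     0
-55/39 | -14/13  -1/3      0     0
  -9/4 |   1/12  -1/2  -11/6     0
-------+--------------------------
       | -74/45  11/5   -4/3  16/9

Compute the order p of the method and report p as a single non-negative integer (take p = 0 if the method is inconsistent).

b = (-74/45, 11/5, -4/3, 16/9)
c = (0, 5/6, -55/39, -9/4)
Ac = (0, 0, -5/18, 1015/468)
Σ b_i: (-74/45)·1 + 11/5·1 + (-4/3)·1 + 16/9·1 = 1 ✓
b·c: 11/5·5/6 + (-4/3)·(-55/39) + 16/9·(-9/4) = -67/234 ≠ 1/2 ⇒ order 1.

1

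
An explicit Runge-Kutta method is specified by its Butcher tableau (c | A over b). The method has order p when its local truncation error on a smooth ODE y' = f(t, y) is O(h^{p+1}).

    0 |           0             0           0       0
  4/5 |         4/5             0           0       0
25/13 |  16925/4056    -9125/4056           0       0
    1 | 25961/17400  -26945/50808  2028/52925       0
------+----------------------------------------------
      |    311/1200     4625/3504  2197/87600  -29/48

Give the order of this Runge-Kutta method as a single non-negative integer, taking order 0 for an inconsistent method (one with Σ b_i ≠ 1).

b = (311/1200, 4625/3504, 2197/87600, -29/48)
c = (0, 4/5, 25/13, 1)
Ac = (0, 0, -1825/1014, -61/174)
Σ b_i: 311/1200·1 + 4625/3504·1 + 2197/87600·1 + (-29/48)·1 = 1 ✓
b·c: 4625/3504·4/5 + 2197/87600·25/13 + (-29/48)·1 = 1/2 ✓
b·c²: 4625/3504·16/25 + 2197/87600·625/169 + (-29/48)·1 = 1/3 ✓
b·Ac: 2197/87600·(-1825/1014) + (-29/48)·(-61/174) = 1/6 ✓
b·c³: 4625/3504·64/125 + 2197/87600·15625/2197 + (-29/48)·1 = 1/4 ✓
b·(c∘Ac): 2197/87600·(-45625/13182) + (-29/48)·(-61/174) = 1/8 ✓
b·Ac²: 2197/87600·(-730/507) + (-29/48)·(-86/435) = 1/12 ✓
b·A²c: (-29/48)·(-2/29) = 1/24 ✓; 4 stages ⇒ order 4.

4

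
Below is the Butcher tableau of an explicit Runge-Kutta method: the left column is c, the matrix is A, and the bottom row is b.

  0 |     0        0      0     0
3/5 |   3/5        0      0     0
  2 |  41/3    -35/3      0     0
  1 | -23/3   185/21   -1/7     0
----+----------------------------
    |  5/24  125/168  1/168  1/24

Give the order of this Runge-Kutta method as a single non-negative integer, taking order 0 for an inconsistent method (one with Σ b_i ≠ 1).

b = (5/24, 125/168, 1/168, 1/24)
c = (0, 3/5, 2, 1)
Ac = (0, 0, -7, 5)
Σ b_i: 5/24·1 + 125/168·1 + 1/168·1 + 1/24·1 = 1 ✓
b·c: 125/168·3/5 + 1/168·2 + 1/24·1 = 1/2 ✓
b·c²: 125/168·9/25 + 1/168·4 + 1/24·1 = 1/3 ✓
b·Ac: 1/168·(-7) + 1/24·5 = 1/6 ✓
b·c³: 125/168·27/125 + 1/168·8 + 1/24·1 = 1/4 ✓
b·(c∘Ac): 1/168·(-14) + 1/24·5 = 1/8 ✓
b·Ac²: 1/168·(-21/5) + 1/24·13/5 = 1/12 ✓
b·A²c: 1/24·1 = 1/24 ✓; 4 stages ⇒ order 4.

4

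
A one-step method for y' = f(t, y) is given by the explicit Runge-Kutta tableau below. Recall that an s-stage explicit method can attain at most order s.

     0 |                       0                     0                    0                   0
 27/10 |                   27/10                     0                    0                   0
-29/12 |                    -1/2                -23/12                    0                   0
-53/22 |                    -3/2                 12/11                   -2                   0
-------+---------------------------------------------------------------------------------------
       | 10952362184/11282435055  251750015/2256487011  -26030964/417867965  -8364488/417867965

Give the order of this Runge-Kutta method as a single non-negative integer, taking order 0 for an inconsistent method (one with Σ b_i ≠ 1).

3

b = (10952362184/11282435055, 251750015/2256487011, -26030964/417867965, -8364488/417867965)
c = (0, 27/10, -29/12, -53/22)
Ac = (0, 0, -207/40, 2567/330)
Σ b_i: 10952362184/11282435055·1 + 251750015/2256487011·1 + (-26030964/417867965)·1 + (-8364488/417867965)·1 = 1 ✓
b·c: 251750015/2256487011·27/10 + (-26030964/417867965)·(-29/12) + (-8364488/417867965)·(-53/22) = 1/2 ✓
b·c²: 251750015/2256487011·729/100 + (-26030964/417867965)·841/144 + (-8364488/417867965)·2809/484 = 1/3 ✓
b·Ac: (-26030964/417867965)·(-207/40) + (-8364488/417867965)·2567/330 = 1/6 ✓
b·c³: 251750015/2256487011·19683/1000 + (-26030964/417867965)·(-24389/1728) + (-8364488/417867965)·(-148877/10648) = 11103678445631/3309514282800 ≠ 1/4 ⇒ order 3.
b·(c∘Ac): (-26030964/417867965)·2001/160 + (-8364488/417867965)·(-136051/7260) = -20256102167/50144155800 ≠ 1/8
b·Ac²: (-26030964/417867965)·(-5589/400) + (-8364488/417867965)·(-73811/19800) = 71081823497/75216233700 ≠ 1/12
b·A²c: (-8364488/417867965)·207/20 = -432862254/2089339825 ≠ 1/24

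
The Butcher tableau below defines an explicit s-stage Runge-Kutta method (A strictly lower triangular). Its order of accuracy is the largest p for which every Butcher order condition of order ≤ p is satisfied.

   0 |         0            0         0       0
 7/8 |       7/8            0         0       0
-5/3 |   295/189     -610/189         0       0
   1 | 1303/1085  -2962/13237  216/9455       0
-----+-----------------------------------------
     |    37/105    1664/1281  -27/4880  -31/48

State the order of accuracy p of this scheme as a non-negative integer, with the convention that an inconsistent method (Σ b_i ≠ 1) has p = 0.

b = (37/105, 1664/1281, -27/4880, -31/48)
c = (0, 7/8, -5/3, 1)
Ac = (0, 0, -305/108, -29/124)
Σ b_i: 37/105·1 + 1664/1281·1 + (-27/4880)·1 + (-31/48)·1 = 1 ✓
b·c: 1664/1281·7/8 + (-27/4880)·(-5/3) + (-31/48)·1 = 1/2 ✓
b·c²: 1664/1281·49/64 + (-27/4880)·25/9 + (-31/48)·1 = 1/3 ✓
b·Ac: (-27/4880)·(-305/108) + (-31/48)·(-29/124) = 1/6 ✓
b·c³: 1664/1281·343/512 + (-27/4880)·(-125/27) + (-31/48)·1 = 1/4 ✓
b·(c∘Ac): (-27/4880)·1525/324 + (-31/48)·(-29/124) = 1/8 ✓
b·Ac²: (-27/4880)·(-2135/864) + (-31/48)·(-107/992) = 1/12 ✓
b·A²c: (-31/48)·(-2/31) = 1/24 ✓; 4 stages ⇒ order 4.

4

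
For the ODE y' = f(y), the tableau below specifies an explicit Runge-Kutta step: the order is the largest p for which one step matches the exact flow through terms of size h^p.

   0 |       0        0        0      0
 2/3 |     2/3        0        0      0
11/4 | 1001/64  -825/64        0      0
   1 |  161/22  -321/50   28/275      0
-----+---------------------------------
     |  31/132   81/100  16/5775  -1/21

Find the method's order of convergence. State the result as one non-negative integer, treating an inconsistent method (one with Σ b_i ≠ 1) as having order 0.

b = (31/132, 81/100, 16/5775, -1/21)
c = (0, 2/3, 11/4, 1)
Ac = (0, 0, -275/32, -4)
Σ b_i: 31/132·1 + 81/100·1 + 16/5775·1 + (-1/21)·1 = 1 ✓
b·c: 81/100·2/3 + 16/5775·11/4 + (-1/21)·1 = 1/2 ✓
b·c²: 81/100·4/9 + 16/5775·121/16 + (-1/21)·1 = 1/3 ✓
b·Ac: 16/5775·(-275/32) + (-1/21)·(-4) = 1/6 ✓
b·c³: 81/100·8/27 + 16/5775·1331/64 + (-1/21)·1 = 1/4 ✓
b·(c∘Ac): 16/5775·(-3025/128) + (-1/21)·(-4) = 1/8 ✓
b·Ac²: 16/5775·(-275/48) + (-1/21)·(-25/12) = 1/12 ✓
b·A²c: (-1/21)·(-7/8) = 1/24 ✓; 4 stages ⇒ order 4.

4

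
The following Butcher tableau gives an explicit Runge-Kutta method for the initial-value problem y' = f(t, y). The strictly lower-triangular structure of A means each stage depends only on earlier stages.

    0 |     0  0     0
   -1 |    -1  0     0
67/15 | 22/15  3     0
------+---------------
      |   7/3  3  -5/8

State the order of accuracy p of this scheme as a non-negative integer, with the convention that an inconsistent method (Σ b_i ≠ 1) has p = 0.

b = (7/3, 3, -5/8)
c = (0, -1, 67/15)
Ac = (0, 0, -3)
Σ b_i: 7/3·1 + 3·1 + (-5/8)·1 = 113/24 ≠ 1 ⇒ order 0.

0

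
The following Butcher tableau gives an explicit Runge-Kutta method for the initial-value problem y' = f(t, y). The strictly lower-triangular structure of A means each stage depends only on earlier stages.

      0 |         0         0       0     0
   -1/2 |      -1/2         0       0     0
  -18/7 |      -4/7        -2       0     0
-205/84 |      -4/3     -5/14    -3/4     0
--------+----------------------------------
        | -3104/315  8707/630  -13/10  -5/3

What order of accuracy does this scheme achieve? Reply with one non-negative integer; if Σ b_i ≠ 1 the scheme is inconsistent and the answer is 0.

2

b = (-3104/315, 8707/630, -13/10, -5/3)
c = (0, -1/2, -18/7, -205/84)
Ac = (0, 0, 1, 59/28)
Σ b_i: (-3104/315)·1 + 8707/630·1 + (-13/10)·1 + (-5/3)·1 = 1 ✓
b·c: 8707/630·(-1/2) + (-13/10)·(-18/7) + (-5/3)·(-205/84) = 1/2 ✓
b·c²: 8707/630·1/4 + (-13/10)·324/49 + (-5/3)·42025/7056 = -1594723/105840 ≠ 1/3 ⇒ order 2.
b·Ac: (-13/10)·1 + (-5/3)·59/28 = -2021/420 ≠ 1/6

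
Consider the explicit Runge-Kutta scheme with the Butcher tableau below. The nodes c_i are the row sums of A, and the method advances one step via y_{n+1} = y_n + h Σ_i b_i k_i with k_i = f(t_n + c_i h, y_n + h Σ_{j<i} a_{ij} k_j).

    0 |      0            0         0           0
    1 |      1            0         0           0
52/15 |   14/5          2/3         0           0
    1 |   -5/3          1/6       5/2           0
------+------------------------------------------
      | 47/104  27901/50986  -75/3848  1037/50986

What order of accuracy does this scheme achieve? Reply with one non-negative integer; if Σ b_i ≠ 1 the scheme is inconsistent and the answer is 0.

3

b = (47/104, 27901/50986, -75/3848, 1037/50986)
c = (0, 1, 52/15, 1)
Ac = (0, 0, 2/3, 53/6)
Σ b_i: 47/104·1 + 27901/50986·1 + (-75/3848)·1 + 1037/50986·1 = 1 ✓
b·c: 27901/50986·1 + (-75/3848)·52/15 + 1037/50986·1 = 1/2 ✓
b·c²: 27901/50986·1 + (-75/3848)·2704/225 + 1037/50986·1 = 1/3 ✓
b·Ac: (-75/3848)·2/3 + 1037/50986·53/6 = 1/6 ✓
b·c³: 27901/50986·1 + (-75/3848)·140608/3375 + 1037/50986·1 = -11/45 ≠ 1/4 ⇒ order 3.
b·(c∘Ac): (-75/3848)·104/45 + 1037/50986·53/6 = 7/52 ≠ 1/8
b·Ac²: (-75/3848)·2/3 + 1037/50986·2719/90 = 2869/4770 ≠ 1/12
b·A²c: 1037/50986·5/3 = 5185/152958 ≠ 1/24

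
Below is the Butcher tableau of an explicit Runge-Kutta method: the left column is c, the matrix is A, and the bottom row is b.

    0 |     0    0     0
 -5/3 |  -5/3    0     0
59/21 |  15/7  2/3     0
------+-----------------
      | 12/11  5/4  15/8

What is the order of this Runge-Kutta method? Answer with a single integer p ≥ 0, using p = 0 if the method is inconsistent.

0

b = (12/11, 5/4, 15/8)
c = (0, -5/3, 59/21)
Ac = (0, 0, -10/9)
Σ b_i: 12/11·1 + 5/4·1 + 15/8·1 = 371/88 ≠ 1 ⇒ order 0.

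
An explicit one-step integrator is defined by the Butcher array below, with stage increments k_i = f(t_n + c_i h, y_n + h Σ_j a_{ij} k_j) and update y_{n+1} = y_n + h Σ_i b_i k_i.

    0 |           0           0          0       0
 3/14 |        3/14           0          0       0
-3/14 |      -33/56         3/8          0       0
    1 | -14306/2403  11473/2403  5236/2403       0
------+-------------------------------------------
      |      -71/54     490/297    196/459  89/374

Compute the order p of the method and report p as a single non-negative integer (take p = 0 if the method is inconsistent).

b = (-71/54, 490/297, 196/459, 89/374)
c = (0, 3/14, -3/14, 1)
Ac = (0, 0, 9/112, 99/178)
Σ b_i: (-71/54)·1 + 490/297·1 + 196/459·1 + 89/374·1 = 1 ✓
b·c: 490/297·3/14 + 196/459·(-3/14) + 89/374·1 = 1/2 ✓
b·c²: 490/297·9/196 + 196/459·9/196 + 89/374·1 = 1/3 ✓
b·Ac: 196/459·9/112 + 89/374·99/178 = 1/6 ✓
b·c³: 490/297·27/2744 + 196/459·(-27/2744) + 89/374·1 = 1/4 ✓
b·(c∘Ac): 196/459·(-27/1568) + 89/374·99/178 = 1/8 ✓
b·Ac²: 196/459·27/1568 + 89/374·341/1068 = 1/12 ✓
b·A²c: 89/374·187/1068 = 1/24 ✓; 4 stages ⇒ order 4.

4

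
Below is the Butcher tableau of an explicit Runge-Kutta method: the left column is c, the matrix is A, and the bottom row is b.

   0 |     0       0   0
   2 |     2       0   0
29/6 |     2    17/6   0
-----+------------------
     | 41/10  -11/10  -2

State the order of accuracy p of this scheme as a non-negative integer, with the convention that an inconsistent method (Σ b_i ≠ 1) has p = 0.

b = (41/10, -11/10, -2)
c = (0, 2, 29/6)
Ac = (0, 0, 17/3)
Σ b_i: 41/10·1 + (-11/10)·1 + (-2)·1 = 1 ✓
b·c: (-11/10)·2 + (-2)·29/6 = -178/15 ≠ 1/2 ⇒ order 1.

1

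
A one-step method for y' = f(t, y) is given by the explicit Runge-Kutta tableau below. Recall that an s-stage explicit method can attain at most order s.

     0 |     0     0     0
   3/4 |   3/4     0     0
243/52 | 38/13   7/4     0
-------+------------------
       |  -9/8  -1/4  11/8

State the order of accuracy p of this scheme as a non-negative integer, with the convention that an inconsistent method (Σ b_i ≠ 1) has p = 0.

b = (-9/8, -1/4, 11/8)
c = (0, 3/4, 243/52)
Ac = (0, 0, 21/16)
Σ b_i: (-9/8)·1 + (-1/4)·1 + 11/8·1 = 0 ≠ 1 ⇒ order 0.

0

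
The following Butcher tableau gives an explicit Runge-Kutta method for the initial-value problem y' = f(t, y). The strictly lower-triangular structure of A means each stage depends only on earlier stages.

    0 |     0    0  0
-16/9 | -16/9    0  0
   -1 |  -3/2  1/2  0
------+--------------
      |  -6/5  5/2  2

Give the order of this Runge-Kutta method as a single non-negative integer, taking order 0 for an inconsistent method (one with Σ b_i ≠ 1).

b = (-6/5, 5/2, 2)
c = (0, -16/9, -1)
Ac = (0, 0, -8/9)
Σ b_i: (-6/5)·1 + 5/2·1 + 2·1 = 33/10 ≠ 1 ⇒ order 0.

0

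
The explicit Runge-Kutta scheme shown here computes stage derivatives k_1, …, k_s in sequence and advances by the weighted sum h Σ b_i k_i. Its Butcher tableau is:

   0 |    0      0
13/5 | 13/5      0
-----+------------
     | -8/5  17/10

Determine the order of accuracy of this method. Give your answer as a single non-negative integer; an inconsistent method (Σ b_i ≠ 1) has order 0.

b = (-8/5, 17/10)
c = (0, 13/5)
Σ b_i: (-8/5)·1 + 17/10·1 = 1/10 ≠ 1 ⇒ order 0.

0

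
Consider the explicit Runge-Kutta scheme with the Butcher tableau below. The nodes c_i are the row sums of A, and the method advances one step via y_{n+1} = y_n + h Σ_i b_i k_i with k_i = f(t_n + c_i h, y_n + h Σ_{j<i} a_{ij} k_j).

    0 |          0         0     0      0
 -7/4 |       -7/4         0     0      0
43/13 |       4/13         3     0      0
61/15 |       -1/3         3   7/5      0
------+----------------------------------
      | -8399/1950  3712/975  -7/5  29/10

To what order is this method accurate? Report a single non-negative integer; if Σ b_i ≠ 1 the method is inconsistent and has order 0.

2

b = (-8399/1950, 3712/975, -7/5, 29/10)
c = (0, -7/4, 43/13, 61/15)
Ac = (0, 0, -21/4, -161/260)
Σ b_i: (-8399/1950)·1 + 3712/975·1 + (-7/5)·1 + 29/10·1 = 1 ✓
b·c: 3712/975·(-7/4) + (-7/5)·43/13 + 29/10·61/15 = 1/2 ✓
b·c²: 3712/975·49/16 + (-7/5)·1849/169 + 29/10·3721/225 = 16845791/380250 ≠ 1/3 ⇒ order 2.
b·Ac: (-7/5)·(-21/4) + 29/10·(-161/260) = 14441/2600 ≠ 1/6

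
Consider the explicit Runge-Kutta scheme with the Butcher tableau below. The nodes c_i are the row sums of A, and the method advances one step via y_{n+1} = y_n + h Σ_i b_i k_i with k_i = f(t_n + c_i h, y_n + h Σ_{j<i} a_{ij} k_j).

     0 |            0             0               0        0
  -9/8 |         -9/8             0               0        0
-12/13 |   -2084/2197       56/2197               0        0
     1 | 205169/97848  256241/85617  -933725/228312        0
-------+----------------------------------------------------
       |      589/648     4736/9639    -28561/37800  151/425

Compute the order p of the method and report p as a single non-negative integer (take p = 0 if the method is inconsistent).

4

b = (589/648, 4736/9639, -28561/37800, 151/425)
c = (0, -9/8, -12/13, 1)
Ac = (0, 0, -63/2197, 493/1208)
Σ b_i: 589/648·1 + 4736/9639·1 + (-28561/37800)·1 + 151/425·1 = 1 ✓
b·c: 4736/9639·(-9/8) + (-28561/37800)·(-12/13) + 151/425·1 = 1/2 ✓
b·c²: 4736/9639·81/64 + (-28561/37800)·144/169 + 151/425·1 = 1/3 ✓
b·Ac: (-28561/37800)·(-63/2197) + 151/425·493/1208 = 1/6 ✓
b·c³: 4736/9639·(-729/512) + (-28561/37800)·(-1728/2197) + 151/425·1 = 1/4 ✓
b·(c∘Ac): (-28561/37800)·756/28561 + 151/425·493/1208 = 1/8 ✓
b·Ac²: (-28561/37800)·567/17576 + 151/425·8789/28992 = 1/12 ✓
b·A²c: 151/425·425/3624 = 1/24 ✓; 4 stages ⇒ order 4.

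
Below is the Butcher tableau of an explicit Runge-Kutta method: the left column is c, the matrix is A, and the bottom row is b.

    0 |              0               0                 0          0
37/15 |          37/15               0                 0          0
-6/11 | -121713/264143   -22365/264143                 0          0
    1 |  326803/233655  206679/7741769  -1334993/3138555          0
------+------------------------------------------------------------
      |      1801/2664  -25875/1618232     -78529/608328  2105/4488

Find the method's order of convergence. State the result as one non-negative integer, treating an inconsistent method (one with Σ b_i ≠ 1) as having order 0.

4

b = (1801/2664, -25875/1618232, -78529/608328, 2105/4488)
c = (0, 37/15, -6/11, 1)
Ac = (0, 0, -1491/7139, 627/2105)
Σ b_i: 1801/2664·1 + (-25875/1618232)·1 + (-78529/608328)·1 + 2105/4488·1 = 1 ✓
b·c: (-25875/1618232)·37/15 + (-78529/608328)·(-6/11) + 2105/4488·1 = 1/2 ✓
b·c²: (-25875/1618232)·1369/225 + (-78529/608328)·36/121 + 2105/4488·1 = 1/3 ✓
b·Ac: (-78529/608328)·(-1491/7139) + 2105/4488·627/2105 = 1/6 ✓
b·c³: (-25875/1618232)·50653/3375 + (-78529/608328)·(-216/1331) + 2105/4488·1 = 1/4 ✓
b·(c∘Ac): (-78529/608328)·8946/78529 + 2105/4488·627/2105 = 1/8 ✓
b·Ac²: (-78529/608328)·(-18389/35695) + 2105/4488·1133/31575 = 1/12 ✓
b·A²c: 2105/4488·187/2105 = 1/24 ✓; 4 stages ⇒ order 4.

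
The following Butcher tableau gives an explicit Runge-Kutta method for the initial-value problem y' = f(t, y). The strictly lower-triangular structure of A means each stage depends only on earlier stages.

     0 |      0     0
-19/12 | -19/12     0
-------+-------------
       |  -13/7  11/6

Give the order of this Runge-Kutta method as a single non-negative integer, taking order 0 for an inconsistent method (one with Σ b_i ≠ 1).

0

b = (-13/7, 11/6)
c = (0, -19/12)
Σ b_i: (-13/7)·1 + 11/6·1 = -1/42 ≠ 1 ⇒ order 0.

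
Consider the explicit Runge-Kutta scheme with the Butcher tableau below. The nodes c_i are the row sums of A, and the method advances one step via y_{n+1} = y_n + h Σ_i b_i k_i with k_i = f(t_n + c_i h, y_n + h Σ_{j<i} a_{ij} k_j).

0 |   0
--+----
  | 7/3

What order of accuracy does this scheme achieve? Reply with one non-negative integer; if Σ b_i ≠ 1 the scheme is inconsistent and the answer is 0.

b = (7/3)
c = (0)
Σ b_i: 7/3·1 = 7/3 ≠ 1 ⇒ order 0.

0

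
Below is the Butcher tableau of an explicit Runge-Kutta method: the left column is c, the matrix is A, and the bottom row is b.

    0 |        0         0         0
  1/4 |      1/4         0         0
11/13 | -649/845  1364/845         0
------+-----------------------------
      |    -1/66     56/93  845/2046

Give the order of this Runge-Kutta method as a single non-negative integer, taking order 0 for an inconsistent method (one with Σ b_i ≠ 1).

3

b = (-1/66, 56/93, 845/2046)
c = (0, 1/4, 11/13)
Ac = (0, 0, 341/845)
Σ b_i: (-1/66)·1 + 56/93·1 + 845/2046·1 = 1 ✓
b·c: 56/93·1/4 + 845/2046·11/13 = 1/2 ✓
b·c²: 56/93·1/16 + 845/2046·121/169 = 1/3 ✓
b·Ac: 845/2046·341/845 = 1/6 ✓; 3 stages ⇒ order 3.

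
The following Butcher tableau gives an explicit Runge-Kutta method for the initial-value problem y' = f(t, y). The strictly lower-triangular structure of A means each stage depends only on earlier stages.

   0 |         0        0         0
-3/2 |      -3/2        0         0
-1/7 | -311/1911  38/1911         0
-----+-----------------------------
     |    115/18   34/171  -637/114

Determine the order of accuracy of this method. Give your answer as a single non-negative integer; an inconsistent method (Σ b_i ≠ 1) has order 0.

b = (115/18, 34/171, -637/114)
c = (0, -3/2, -1/7)
Ac = (0, 0, -19/637)
Σ b_i: 115/18·1 + 34/171·1 + (-637/114)·1 = 1 ✓
b·c: 34/171·(-3/2) + (-637/114)·(-1/7) = 1/2 ✓
b·c²: 34/171·9/4 + (-637/114)·1/49 = 1/3 ✓
b·Ac: (-637/114)·(-19/637) = 1/6 ✓; 3 stages ⇒ order 3.

3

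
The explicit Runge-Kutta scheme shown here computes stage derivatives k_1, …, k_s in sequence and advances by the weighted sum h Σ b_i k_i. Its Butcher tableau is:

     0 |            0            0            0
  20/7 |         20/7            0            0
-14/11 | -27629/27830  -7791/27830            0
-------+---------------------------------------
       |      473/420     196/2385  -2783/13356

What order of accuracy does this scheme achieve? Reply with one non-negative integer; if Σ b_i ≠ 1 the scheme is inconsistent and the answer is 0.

3

b = (473/420, 196/2385, -2783/13356)
c = (0, 20/7, -14/11)
Ac = (0, 0, -2226/2783)
Σ b_i: 473/420·1 + 196/2385·1 + (-2783/13356)·1 = 1 ✓
b·c: 196/2385·20/7 + (-2783/13356)·(-14/11) = 1/2 ✓
b·c²: 196/2385·400/49 + (-2783/13356)·196/121 = 1/3 ✓
b·Ac: (-2783/13356)·(-2226/2783) = 1/6 ✓; 3 stages ⇒ order 3.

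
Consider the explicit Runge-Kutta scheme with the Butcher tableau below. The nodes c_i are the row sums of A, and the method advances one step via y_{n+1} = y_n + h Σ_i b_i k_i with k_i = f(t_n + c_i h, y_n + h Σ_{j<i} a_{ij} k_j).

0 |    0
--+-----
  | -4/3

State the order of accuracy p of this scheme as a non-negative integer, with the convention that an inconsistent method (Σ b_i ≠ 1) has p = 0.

b = (-4/3)
c = (0)
Σ b_i: (-4/3)·1 = -4/3 ≠ 1 ⇒ order 0.

0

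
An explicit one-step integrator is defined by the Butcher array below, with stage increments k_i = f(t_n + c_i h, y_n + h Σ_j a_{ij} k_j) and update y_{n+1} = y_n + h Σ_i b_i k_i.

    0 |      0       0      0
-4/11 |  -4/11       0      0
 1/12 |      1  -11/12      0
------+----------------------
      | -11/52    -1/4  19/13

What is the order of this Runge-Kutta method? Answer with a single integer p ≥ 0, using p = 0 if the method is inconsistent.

1

b = (-11/52, -1/4, 19/13)
c = (0, -4/11, 1/12)
Ac = (0, 0, 1/3)
Σ b_i: (-11/52)·1 + (-1/4)·1 + 19/13·1 = 1 ✓
b·c: (-1/4)·(-4/11) + 19/13·1/12 = 365/1716 ≠ 1/2 ⇒ order 1.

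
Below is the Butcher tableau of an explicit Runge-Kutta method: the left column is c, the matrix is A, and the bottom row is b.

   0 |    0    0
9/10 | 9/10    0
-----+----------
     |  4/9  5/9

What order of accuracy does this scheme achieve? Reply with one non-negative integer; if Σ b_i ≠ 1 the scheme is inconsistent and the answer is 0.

2

b = (4/9, 5/9)
c = (0, 9/10)
Σ b_i: 4/9·1 + 5/9·1 = 1 ✓
b·c: 5/9·9/10 = 1/2 ✓; 2 stages ⇒ order 2.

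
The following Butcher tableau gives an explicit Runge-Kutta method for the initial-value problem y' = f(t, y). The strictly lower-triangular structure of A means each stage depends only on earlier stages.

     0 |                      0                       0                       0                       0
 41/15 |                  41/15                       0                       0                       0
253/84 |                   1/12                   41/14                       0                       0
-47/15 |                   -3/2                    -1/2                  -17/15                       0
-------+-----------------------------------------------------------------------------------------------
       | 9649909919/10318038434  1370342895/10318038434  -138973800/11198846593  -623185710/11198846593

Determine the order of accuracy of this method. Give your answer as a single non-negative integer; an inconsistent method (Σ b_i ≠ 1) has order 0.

3

b = (9649909919/10318038434, 1370342895/10318038434, -138973800/11198846593, -623185710/11198846593)
c = (0, 41/15, 253/84, -47/15)
Ac = (0, 0, 1681/210, -6023/1260)
Σ b_i: 9649909919/10318038434·1 + 1370342895/10318038434·1 + (-138973800/11198846593)·1 + (-623185710/11198846593)·1 = 1 ✓
b·c: 1370342895/10318038434·41/15 + (-138973800/11198846593)·253/84 + (-623185710/11198846593)·(-47/15) = 1/2 ✓
b·c²: 1370342895/10318038434·1681/225 + (-138973800/11198846593)·64009/7056 + (-623185710/11198846593)·2209/225 = 1/3 ✓
b·Ac: (-138973800/11198846593)·1681/210 + (-623185710/11198846593)·(-6023/1260) = 1/6 ✓
b·c³: 1370342895/10318038434·68921/3375 + (-138973800/11198846593)·16194277/592704 + (-623185710/11198846593)·(-103823/3375) = 588766407667/144132244200 ≠ 1/4 ⇒ order 3.
b·(c∘Ac): (-138973800/11198846593)·425293/17640 + (-623185710/11198846593)·283081/18900 = -12827093329/11324676330 ≠ 1/8
b·Ac²: (-138973800/11198846593)·68921/3150 + (-623185710/11198846593)·(-7417621/529200) = 1304508909121/2565553946760 ≠ 1/12
b·A²c: (-623185710/11198846593)·(-28577/3150) = 84803704927/167982698895 ≠ 1/24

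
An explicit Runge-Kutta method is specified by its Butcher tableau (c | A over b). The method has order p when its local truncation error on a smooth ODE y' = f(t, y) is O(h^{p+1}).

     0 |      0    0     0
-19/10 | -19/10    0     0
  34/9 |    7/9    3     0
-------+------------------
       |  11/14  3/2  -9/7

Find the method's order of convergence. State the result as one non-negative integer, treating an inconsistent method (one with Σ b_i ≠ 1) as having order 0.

1

b = (11/14, 3/2, -9/7)
c = (0, -19/10, 34/9)
Ac = (0, 0, -57/10)
Σ b_i: 11/14·1 + 3/2·1 + (-9/7)·1 = 1 ✓
b·c: 3/2·(-19/10) + (-9/7)·34/9 = -1079/140 ≠ 1/2 ⇒ order 1.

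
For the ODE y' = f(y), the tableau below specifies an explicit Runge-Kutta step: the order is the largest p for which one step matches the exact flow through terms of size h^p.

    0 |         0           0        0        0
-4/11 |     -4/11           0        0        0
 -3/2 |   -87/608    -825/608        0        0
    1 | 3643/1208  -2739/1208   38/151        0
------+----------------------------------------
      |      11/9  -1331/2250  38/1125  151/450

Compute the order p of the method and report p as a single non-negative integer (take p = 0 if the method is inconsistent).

b = (11/9, -1331/2250, 38/1125, 151/450)
c = (0, -4/11, -3/2, 1)
Ac = (0, 0, 75/152, 135/302)
Σ b_i: 11/9·1 + (-1331/2250)·1 + 38/1125·1 + 151/450·1 = 1 ✓
b·c: (-1331/2250)·(-4/11) + 38/1125·(-3/2) + 151/450·1 = 1/2 ✓
b·c²: (-1331/2250)·16/121 + 38/1125·9/4 + 151/450·1 = 1/3 ✓
b·Ac: 38/1125·75/152 + 151/450·135/302 = 1/6 ✓
b·c³: (-1331/2250)·(-64/1331) + 38/1125·(-27/8) + 151/450·1 = 1/4 ✓
b·(c∘Ac): 38/1125·(-225/304) + 151/450·135/302 = 1/8 ✓
b·Ac²: 38/1125·(-75/418) + 151/450·885/3322 = 1/12 ✓
b·A²c: 151/450·75/604 = 1/24 ✓; 4 stages ⇒ order 4.

4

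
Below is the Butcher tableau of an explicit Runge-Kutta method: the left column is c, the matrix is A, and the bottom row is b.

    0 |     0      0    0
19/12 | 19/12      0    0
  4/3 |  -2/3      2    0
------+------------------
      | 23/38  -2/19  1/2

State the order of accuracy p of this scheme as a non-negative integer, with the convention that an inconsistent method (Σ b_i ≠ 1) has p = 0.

b = (23/38, -2/19, 1/2)
c = (0, 19/12, 4/3)
Ac = (0, 0, 19/6)
Σ b_i: 23/38·1 + (-2/19)·1 + 1/2·1 = 1 ✓
b·c: (-2/19)·19/12 + 1/2·4/3 = 1/2 ✓
b·c²: (-2/19)·361/144 + 1/2·16/9 = 5/8 ≠ 1/3 ⇒ order 2.
b·Ac: 1/2·19/6 = 19/12 ≠ 1/6

2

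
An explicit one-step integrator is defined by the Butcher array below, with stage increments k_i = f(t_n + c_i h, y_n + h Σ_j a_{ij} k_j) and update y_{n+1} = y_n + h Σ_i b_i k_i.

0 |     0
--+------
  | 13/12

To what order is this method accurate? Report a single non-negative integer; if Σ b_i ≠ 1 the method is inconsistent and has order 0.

b = (13/12)
c = (0)
Σ b_i: 13/12·1 = 13/12 ≠ 1 ⇒ order 0.

0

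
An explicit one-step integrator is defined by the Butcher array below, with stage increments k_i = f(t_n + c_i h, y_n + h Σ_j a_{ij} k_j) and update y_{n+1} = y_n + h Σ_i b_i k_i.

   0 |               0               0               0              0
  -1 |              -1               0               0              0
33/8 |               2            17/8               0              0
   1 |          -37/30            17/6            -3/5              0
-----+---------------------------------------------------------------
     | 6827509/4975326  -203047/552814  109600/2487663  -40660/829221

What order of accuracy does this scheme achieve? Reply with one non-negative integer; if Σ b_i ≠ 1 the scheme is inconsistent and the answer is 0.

3

b = (6827509/4975326, -203047/552814, 109600/2487663, -40660/829221)
c = (0, -1, 33/8, 1)
Ac = (0, 0, -17/8, -637/120)
Σ b_i: 6827509/4975326·1 + (-203047/552814)·1 + 109600/2487663·1 + (-40660/829221)·1 = 1 ✓
b·c: (-203047/552814)·(-1) + 109600/2487663·33/8 + (-40660/829221)·1 = 1/2 ✓
b·c²: (-203047/552814)·1 + 109600/2487663·1089/64 + (-40660/829221)·1 = 1/3 ✓
b·Ac: 109600/2487663·(-17/8) + (-40660/829221)·(-637/120) = 1/6 ✓
b·c³: (-203047/552814)·(-1) + 109600/2487663·35937/512 + (-40660/829221)·1 = 45250643/13267536 ≠ 1/4 ⇒ order 3.
b·(c∘Ac): 109600/2487663·(-561/64) + (-40660/829221)·(-637/120) = -313202/2487663 ≠ 1/8
b·Ac²: 109600/2487663·17/8 + (-40660/829221)·(-7081/960) = 6040691/13267536 ≠ 1/12
b·A²c: (-40660/829221)·51/40 = -34561/552814 ≠ 1/24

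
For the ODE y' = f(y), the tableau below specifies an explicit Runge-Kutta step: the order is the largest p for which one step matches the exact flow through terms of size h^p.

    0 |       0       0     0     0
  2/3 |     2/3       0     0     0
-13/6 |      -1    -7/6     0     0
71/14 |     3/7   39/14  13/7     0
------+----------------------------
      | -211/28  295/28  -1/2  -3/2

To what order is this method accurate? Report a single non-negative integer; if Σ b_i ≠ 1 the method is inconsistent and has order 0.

2

b = (-211/28, 295/28, -1/2, -3/2)
c = (0, 2/3, -13/6, 71/14)
Ac = (0, 0, -7/9, -13/6)
Σ b_i: (-211/28)·1 + 295/28·1 + (-1/2)·1 + (-3/2)·1 = 1 ✓
b·c: 295/28·2/3 + (-1/2)·(-13/6) + (-3/2)·71/14 = 1/2 ✓
b·c²: 295/28·4/9 + (-1/2)·169/36 + (-3/2)·5041/196 = -31967/882 ≠ 1/3 ⇒ order 2.
b·Ac: (-1/2)·(-7/9) + (-3/2)·(-13/6) = 131/36 ≠ 1/6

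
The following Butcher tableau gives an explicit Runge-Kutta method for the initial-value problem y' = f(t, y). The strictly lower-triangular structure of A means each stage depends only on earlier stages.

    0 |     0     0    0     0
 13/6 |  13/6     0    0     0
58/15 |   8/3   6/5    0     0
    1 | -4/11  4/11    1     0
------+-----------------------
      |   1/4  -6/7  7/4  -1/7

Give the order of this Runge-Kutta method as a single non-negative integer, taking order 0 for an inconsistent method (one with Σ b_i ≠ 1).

1

b = (1/4, -6/7, 7/4, -1/7)
c = (0, 13/6, 58/15, 1)
Ac = (0, 0, 13/5, 256/55)
Σ b_i: 1/4·1 + (-6/7)·1 + 7/4·1 + (-1/7)·1 = 1 ✓
b·c: (-6/7)·13/6 + 7/4·58/15 + (-1/7)·1 = 143/30 ≠ 1/2 ⇒ order 1.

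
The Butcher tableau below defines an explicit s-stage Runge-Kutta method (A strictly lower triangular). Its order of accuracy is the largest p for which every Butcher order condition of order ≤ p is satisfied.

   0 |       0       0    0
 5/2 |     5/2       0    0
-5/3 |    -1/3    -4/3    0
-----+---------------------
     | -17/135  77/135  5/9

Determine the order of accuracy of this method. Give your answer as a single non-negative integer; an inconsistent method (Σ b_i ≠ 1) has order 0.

b = (-17/135, 77/135, 5/9)
c = (0, 5/2, -5/3)
Ac = (0, 0, -10/3)
Σ b_i: (-17/135)·1 + 77/135·1 + 5/9·1 = 1 ✓
b·c: 77/135·5/2 + 5/9·(-5/3) = 1/2 ✓
b·c²: 77/135·25/4 + 5/9·25/9 = 1655/324 ≠ 1/3 ⇒ order 2.
b·Ac: 5/9·(-10/3) = -50/27 ≠ 1/6

2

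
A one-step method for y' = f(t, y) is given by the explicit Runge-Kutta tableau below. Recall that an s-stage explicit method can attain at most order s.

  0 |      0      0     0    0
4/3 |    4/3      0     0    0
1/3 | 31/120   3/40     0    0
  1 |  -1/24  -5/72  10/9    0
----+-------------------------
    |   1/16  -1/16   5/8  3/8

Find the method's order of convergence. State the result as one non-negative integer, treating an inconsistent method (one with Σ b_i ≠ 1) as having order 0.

4

b = (1/16, -1/16, 5/8, 3/8)
c = (0, 4/3, 1/3, 1)
Ac = (0, 0, 1/10, 5/18)
Σ b_i: 1/16·1 + (-1/16)·1 + 5/8·1 + 3/8·1 = 1 ✓
b·c: (-1/16)·4/3 + 5/8·1/3 + 3/8·1 = 1/2 ✓
b·c²: (-1/16)·16/9 + 5/8·1/9 + 3/8·1 = 1/3 ✓
b·Ac: 5/8·1/10 + 3/8·5/18 = 1/6 ✓
b·c³: (-1/16)·64/27 + 5/8·1/27 + 3/8·1 = 1/4 ✓
b·(c∘Ac): 5/8·1/30 + 3/8·5/18 = 1/8 ✓
b·Ac²: 5/8·2/15 = 1/12 ✓
b·A²c: 3/8·1/9 = 1/24 ✓; 4 stages ⇒ order 4.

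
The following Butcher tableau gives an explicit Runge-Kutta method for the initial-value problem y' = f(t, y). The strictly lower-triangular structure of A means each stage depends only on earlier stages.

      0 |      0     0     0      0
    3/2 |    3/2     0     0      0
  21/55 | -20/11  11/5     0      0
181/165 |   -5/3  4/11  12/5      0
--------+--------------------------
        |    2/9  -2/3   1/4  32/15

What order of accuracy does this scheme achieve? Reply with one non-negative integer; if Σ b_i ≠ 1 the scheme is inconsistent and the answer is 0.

b = (2/9, -2/3, 1/4, 32/15)
c = (0, 3/2, 21/55, 181/165)
Ac = (0, 0, 33/10, 402/275)
Σ b_i: 2/9·1 + (-2/3)·1 + 1/4·1 + 32/15·1 = 349/180 ≠ 1 ⇒ order 0.

0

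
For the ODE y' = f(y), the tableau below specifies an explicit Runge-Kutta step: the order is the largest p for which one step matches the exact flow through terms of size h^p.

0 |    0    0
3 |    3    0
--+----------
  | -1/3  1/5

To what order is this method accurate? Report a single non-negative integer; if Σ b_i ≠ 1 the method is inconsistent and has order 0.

0

b = (-1/3, 1/5)
c = (0, 3)
Σ b_i: (-1/3)·1 + 1/5·1 = -2/15 ≠ 1 ⇒ order 0.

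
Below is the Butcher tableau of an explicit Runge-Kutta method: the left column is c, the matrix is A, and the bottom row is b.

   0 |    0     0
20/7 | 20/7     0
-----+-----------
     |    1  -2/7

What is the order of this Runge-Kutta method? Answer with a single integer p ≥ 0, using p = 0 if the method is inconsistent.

b = (1, -2/7)
c = (0, 20/7)
Σ b_i: 1·1 + (-2/7)·1 = 5/7 ≠ 1 ⇒ order 0.

0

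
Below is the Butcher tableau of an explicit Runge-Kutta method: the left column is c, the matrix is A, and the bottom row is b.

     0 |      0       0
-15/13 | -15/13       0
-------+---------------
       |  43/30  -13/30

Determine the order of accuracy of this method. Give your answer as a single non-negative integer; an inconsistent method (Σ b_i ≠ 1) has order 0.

b = (43/30, -13/30)
c = (0, -15/13)
Σ b_i: 43/30·1 + (-13/30)·1 = 1 ✓
b·c: (-13/30)·(-15/13) = 1/2 ✓; 2 stages ⇒ order 2.

2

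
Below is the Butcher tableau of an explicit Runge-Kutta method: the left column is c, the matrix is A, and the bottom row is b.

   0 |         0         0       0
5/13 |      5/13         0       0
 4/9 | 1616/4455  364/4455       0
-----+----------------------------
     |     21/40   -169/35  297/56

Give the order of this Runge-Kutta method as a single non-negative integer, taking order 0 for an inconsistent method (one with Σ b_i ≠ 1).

3

b = (21/40, -169/35, 297/56)
c = (0, 5/13, 4/9)
Ac = (0, 0, 28/891)
Σ b_i: 21/40·1 + (-169/35)·1 + 297/56·1 = 1 ✓
b·c: (-169/35)·5/13 + 297/56·4/9 = 1/2 ✓
b·c²: (-169/35)·25/169 + 297/56·16/81 = 1/3 ✓
b·Ac: 297/56·28/891 = 1/6 ✓; 3 stages ⇒ order 3.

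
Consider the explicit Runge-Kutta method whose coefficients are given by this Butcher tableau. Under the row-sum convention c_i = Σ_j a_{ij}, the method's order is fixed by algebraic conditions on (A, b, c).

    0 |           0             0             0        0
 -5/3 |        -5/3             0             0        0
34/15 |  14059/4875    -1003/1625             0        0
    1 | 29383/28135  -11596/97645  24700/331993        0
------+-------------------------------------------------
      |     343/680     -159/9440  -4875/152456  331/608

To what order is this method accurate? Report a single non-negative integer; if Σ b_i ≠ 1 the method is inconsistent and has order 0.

b = (343/680, -159/9440, -4875/152456, 331/608)
c = (0, -5/3, 34/15, 1)
Ac = (0, 0, 1003/975, 364/993)
Σ b_i: 343/680·1 + (-159/9440)·1 + (-4875/152456)·1 + 331/608·1 = 1 ✓
b·c: (-159/9440)·(-5/3) + (-4875/152456)·34/15 + 331/608·1 = 1/2 ✓
b·c²: (-159/9440)·25/9 + (-4875/152456)·1156/225 + 331/608·1 = 1/3 ✓
b·Ac: (-4875/152456)·1003/975 + 331/608·364/993 = 1/6 ✓
b·c³: (-159/9440)·(-125/27) + (-4875/152456)·39304/3375 + 331/608·1 = 1/4 ✓
b·(c∘Ac): (-4875/152456)·34102/14625 + 331/608·364/993 = 1/8 ✓
b·Ac²: (-4875/152456)·(-1003/585) + 331/608·52/993 = 1/12 ✓
b·A²c: 331/608·76/993 = 1/24 ✓; 4 stages ⇒ order 4.

4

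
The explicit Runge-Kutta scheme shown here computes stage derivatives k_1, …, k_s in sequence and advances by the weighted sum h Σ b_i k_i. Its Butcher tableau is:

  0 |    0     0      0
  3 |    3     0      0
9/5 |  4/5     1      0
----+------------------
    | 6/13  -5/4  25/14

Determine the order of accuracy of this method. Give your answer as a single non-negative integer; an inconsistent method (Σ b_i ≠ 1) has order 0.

b = (6/13, -5/4, 25/14)
c = (0, 3, 9/5)
Ac = (0, 0, 3)
Σ b_i: 6/13·1 + (-5/4)·1 + 25/14·1 = 363/364 ≠ 1 ⇒ order 0.

0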